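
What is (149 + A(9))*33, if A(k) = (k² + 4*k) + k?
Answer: 9075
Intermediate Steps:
A(k) = k² + 5*k
(149 + A(9))*33 = (149 + 9*(5 + 9))*33 = (149 + 9*14)*33 = (149 + 126)*33 = 275*33 = 9075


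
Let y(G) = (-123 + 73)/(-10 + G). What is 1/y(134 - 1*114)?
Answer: -⅕ ≈ -0.20000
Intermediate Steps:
y(G) = -50/(-10 + G)
1/y(134 - 1*114) = 1/(-50/(-10 + (134 - 1*114))) = 1/(-50/(-10 + (134 - 114))) = 1/(-50/(-10 + 20)) = 1/(-50/10) = 1/(-50*⅒) = 1/(-5) = -⅕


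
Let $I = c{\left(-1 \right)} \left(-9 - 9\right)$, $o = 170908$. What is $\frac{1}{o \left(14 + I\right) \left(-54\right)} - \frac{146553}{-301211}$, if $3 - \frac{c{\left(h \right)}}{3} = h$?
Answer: $\frac{273213550293803}{561536963465904} \approx 0.48655$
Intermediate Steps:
$c{\left(h \right)} = 9 - 3 h$
$I = -216$ ($I = \left(9 - -3\right) \left(-9 - 9\right) = \left(9 + 3\right) \left(-18\right) = 12 \left(-18\right) = -216$)
$\frac{1}{o \left(14 + I\right) \left(-54\right)} - \frac{146553}{-301211} = \frac{1}{170908 \left(14 - 216\right) \left(-54\right)} - \frac{146553}{-301211} = \frac{1}{170908 \left(\left(-202\right) \left(-54\right)\right)} - - \frac{146553}{301211} = \frac{1}{170908 \cdot 10908} + \frac{146553}{301211} = \frac{1}{170908} \cdot \frac{1}{10908} + \frac{146553}{301211} = \frac{1}{1864264464} + \frac{146553}{301211} = \frac{273213550293803}{561536963465904}$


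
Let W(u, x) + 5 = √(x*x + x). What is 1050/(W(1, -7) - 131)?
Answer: -71400/9227 - 525*√42/9227 ≈ -8.1069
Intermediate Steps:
W(u, x) = -5 + √(x + x²) (W(u, x) = -5 + √(x*x + x) = -5 + √(x² + x) = -5 + √(x + x²))
1050/(W(1, -7) - 131) = 1050/((-5 + √(-7*(1 - 7))) - 131) = 1050/((-5 + √(-7*(-6))) - 131) = 1050/((-5 + √42) - 131) = 1050/(-136 + √42)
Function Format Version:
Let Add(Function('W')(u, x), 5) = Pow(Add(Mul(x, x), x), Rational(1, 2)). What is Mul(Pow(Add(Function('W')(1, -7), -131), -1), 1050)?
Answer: Add(Rational(-71400, 9227), Mul(Rational(-525, 9227), Pow(42, Rational(1, 2)))) ≈ -8.1069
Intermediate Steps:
Function('W')(u, x) = Add(-5, Pow(Add(x, Pow(x, 2)), Rational(1, 2))) (Function('W')(u, x) = Add(-5, Pow(Add(Mul(x, x), x), Rational(1, 2))) = Add(-5, Pow(Add(Pow(x, 2), x), Rational(1, 2))) = Add(-5, Pow(Add(x, Pow(x, 2)), Rational(1, 2))))
Mul(Pow(Add(Function('W')(1, -7), -131), -1), 1050) = Mul(Pow(Add(Add(-5, Pow(Mul(-7, Add(1, -7)), Rational(1, 2))), -131), -1), 1050) = Mul(Pow(Add(Add(-5, Pow(Mul(-7, -6), Rational(1, 2))), -131), -1), 1050) = Mul(Pow(Add(Add(-5, Pow(42, Rational(1, 2))), -131), -1), 1050) = Mul(Pow(Add(-136, Pow(42, Rational(1, 2))), -1), 1050) = Mul(1050, Pow(Add(-136, Pow(42, Rational(1, 2))), -1))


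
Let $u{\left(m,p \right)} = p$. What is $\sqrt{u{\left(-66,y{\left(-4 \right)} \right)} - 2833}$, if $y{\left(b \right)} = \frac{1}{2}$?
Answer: $\frac{i \sqrt{11330}}{2} \approx 53.221 i$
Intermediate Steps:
$y{\left(b \right)} = \frac{1}{2}$
$\sqrt{u{\left(-66,y{\left(-4 \right)} \right)} - 2833} = \sqrt{\frac{1}{2} - 2833} = \sqrt{- \frac{5665}{2}} = \frac{i \sqrt{11330}}{2}$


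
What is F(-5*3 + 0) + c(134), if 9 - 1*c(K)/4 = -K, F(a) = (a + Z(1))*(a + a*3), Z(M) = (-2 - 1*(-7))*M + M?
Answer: 1112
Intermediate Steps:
Z(M) = 6*M (Z(M) = (-2 + 7)*M + M = 5*M + M = 6*M)
F(a) = 4*a*(6 + a) (F(a) = (a + 6*1)*(a + a*3) = (a + 6)*(a + 3*a) = (6 + a)*(4*a) = 4*a*(6 + a))
c(K) = 36 + 4*K (c(K) = 36 - (-4)*K = 36 + 4*K)
F(-5*3 + 0) + c(134) = 4*(-5*3 + 0)*(6 + (-5*3 + 0)) + (36 + 4*134) = 4*(-15 + 0)*(6 + (-15 + 0)) + (36 + 536) = 4*(-15)*(6 - 15) + 572 = 4*(-15)*(-9) + 572 = 540 + 572 = 1112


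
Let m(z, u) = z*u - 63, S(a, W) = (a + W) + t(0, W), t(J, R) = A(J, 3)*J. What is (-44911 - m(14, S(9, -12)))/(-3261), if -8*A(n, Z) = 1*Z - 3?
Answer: 44806/3261 ≈ 13.740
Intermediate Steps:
A(n, Z) = 3/8 - Z/8 (A(n, Z) = -(1*Z - 3)/8 = -(Z - 3)/8 = -(-3 + Z)/8 = 3/8 - Z/8)
t(J, R) = 0 (t(J, R) = (3/8 - 1/8*3)*J = (3/8 - 3/8)*J = 0*J = 0)
S(a, W) = W + a (S(a, W) = (a + W) + 0 = (W + a) + 0 = W + a)
m(z, u) = -63 + u*z (m(z, u) = u*z - 63 = -63 + u*z)
(-44911 - m(14, S(9, -12)))/(-3261) = (-44911 - (-63 + (-12 + 9)*14))/(-3261) = (-44911 - (-63 - 3*14))*(-1/3261) = (-44911 - (-63 - 42))*(-1/3261) = (-44911 - 1*(-105))*(-1/3261) = (-44911 + 105)*(-1/3261) = -44806*(-1/3261) = 44806/3261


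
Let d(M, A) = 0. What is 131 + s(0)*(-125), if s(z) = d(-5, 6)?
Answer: 131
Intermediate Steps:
s(z) = 0
131 + s(0)*(-125) = 131 + 0*(-125) = 131 + 0 = 131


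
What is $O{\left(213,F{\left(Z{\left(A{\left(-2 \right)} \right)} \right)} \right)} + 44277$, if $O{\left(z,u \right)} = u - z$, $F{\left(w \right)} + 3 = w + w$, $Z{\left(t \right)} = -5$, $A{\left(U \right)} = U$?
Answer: $44051$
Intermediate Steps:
$F{\left(w \right)} = -3 + 2 w$ ($F{\left(w \right)} = -3 + \left(w + w\right) = -3 + 2 w$)
$O{\left(213,F{\left(Z{\left(A{\left(-2 \right)} \right)} \right)} \right)} + 44277 = \left(\left(-3 + 2 \left(-5\right)\right) - 213\right) + 44277 = \left(\left(-3 - 10\right) - 213\right) + 44277 = \left(-13 - 213\right) + 44277 = -226 + 44277 = 44051$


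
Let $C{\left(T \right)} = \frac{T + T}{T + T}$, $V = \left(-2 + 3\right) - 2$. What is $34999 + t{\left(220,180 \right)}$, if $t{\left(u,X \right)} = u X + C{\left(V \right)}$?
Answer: $74600$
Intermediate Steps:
$V = -1$ ($V = 1 - 2 = -1$)
$C{\left(T \right)} = 1$ ($C{\left(T \right)} = \frac{2 T}{2 T} = 2 T \frac{1}{2 T} = 1$)
$t{\left(u,X \right)} = 1 + X u$ ($t{\left(u,X \right)} = u X + 1 = X u + 1 = 1 + X u$)
$34999 + t{\left(220,180 \right)} = 34999 + \left(1 + 180 \cdot 220\right) = 34999 + \left(1 + 39600\right) = 34999 + 39601 = 74600$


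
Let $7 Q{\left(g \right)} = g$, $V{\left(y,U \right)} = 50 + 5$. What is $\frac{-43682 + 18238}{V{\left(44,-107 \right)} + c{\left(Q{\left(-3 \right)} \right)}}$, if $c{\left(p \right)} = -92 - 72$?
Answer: $\frac{25444}{109} \approx 233.43$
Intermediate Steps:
$V{\left(y,U \right)} = 55$
$Q{\left(g \right)} = \frac{g}{7}$
$c{\left(p \right)} = -164$
$\frac{-43682 + 18238}{V{\left(44,-107 \right)} + c{\left(Q{\left(-3 \right)} \right)}} = \frac{-43682 + 18238}{55 - 164} = - \frac{25444}{-109} = \left(-25444\right) \left(- \frac{1}{109}\right) = \frac{25444}{109}$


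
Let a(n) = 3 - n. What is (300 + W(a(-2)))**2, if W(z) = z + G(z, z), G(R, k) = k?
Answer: 96100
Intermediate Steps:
W(z) = 2*z (W(z) = z + z = 2*z)
(300 + W(a(-2)))**2 = (300 + 2*(3 - 1*(-2)))**2 = (300 + 2*(3 + 2))**2 = (300 + 2*5)**2 = (300 + 10)**2 = 310**2 = 96100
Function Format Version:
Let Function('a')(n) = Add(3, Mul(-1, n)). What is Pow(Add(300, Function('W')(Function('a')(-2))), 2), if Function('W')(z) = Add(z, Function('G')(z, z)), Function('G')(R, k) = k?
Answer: 96100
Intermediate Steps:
Function('W')(z) = Mul(2, z) (Function('W')(z) = Add(z, z) = Mul(2, z))
Pow(Add(300, Function('W')(Function('a')(-2))), 2) = Pow(Add(300, Mul(2, Add(3, Mul(-1, -2)))), 2) = Pow(Add(300, Mul(2, Add(3, 2))), 2) = Pow(Add(300, Mul(2, 5)), 2) = Pow(Add(300, 10), 2) = Pow(310, 2) = 96100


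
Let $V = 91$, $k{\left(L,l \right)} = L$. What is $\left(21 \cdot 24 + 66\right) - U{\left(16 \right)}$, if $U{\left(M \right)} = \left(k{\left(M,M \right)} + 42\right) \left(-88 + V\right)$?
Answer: $396$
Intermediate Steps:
$U{\left(M \right)} = 126 + 3 M$ ($U{\left(M \right)} = \left(M + 42\right) \left(-88 + 91\right) = \left(42 + M\right) 3 = 126 + 3 M$)
$\left(21 \cdot 24 + 66\right) - U{\left(16 \right)} = \left(21 \cdot 24 + 66\right) - \left(126 + 3 \cdot 16\right) = \left(504 + 66\right) - \left(126 + 48\right) = 570 - 174 = 396$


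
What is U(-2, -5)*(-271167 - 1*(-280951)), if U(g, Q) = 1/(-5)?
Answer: -9784/5 ≈ -1956.8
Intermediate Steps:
U(g, Q) = -⅕
U(-2, -5)*(-271167 - 1*(-280951)) = -(-271167 - 1*(-280951))/5 = -(-271167 + 280951)/5 = -⅕*9784 = -9784/5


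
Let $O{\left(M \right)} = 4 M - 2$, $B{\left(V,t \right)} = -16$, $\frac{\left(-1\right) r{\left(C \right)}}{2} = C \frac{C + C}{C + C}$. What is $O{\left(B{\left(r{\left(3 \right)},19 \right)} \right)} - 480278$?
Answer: $-480344$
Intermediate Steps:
$r{\left(C \right)} = - 2 C$ ($r{\left(C \right)} = - 2 C \frac{C + C}{C + C} = - 2 C \frac{2 C}{2 C} = - 2 C 2 C \frac{1}{2 C} = - 2 C 1 = - 2 C$)
$O{\left(M \right)} = -2 + 4 M$
$O{\left(B{\left(r{\left(3 \right)},19 \right)} \right)} - 480278 = \left(-2 + 4 \left(-16\right)\right) - 480278 = \left(-2 - 64\right) - 480278 = -66 - 480278 = -480344$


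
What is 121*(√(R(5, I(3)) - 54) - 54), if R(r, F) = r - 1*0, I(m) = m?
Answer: -6534 + 847*I ≈ -6534.0 + 847.0*I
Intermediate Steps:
R(r, F) = r (R(r, F) = r + 0 = r)
121*(√(R(5, I(3)) - 54) - 54) = 121*(√(5 - 54) - 54) = 121*(√(-49) - 54) = 121*(7*I - 54) = 121*(-54 + 7*I) = -6534 + 847*I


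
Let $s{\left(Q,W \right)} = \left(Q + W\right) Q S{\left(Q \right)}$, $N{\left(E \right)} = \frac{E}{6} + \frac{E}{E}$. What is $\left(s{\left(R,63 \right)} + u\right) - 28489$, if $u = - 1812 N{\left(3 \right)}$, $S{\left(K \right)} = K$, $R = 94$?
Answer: $1356045$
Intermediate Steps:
$N{\left(E \right)} = 1 + \frac{E}{6}$ ($N{\left(E \right)} = E \frac{1}{6} + 1 = \frac{E}{6} + 1 = 1 + \frac{E}{6}$)
$s{\left(Q,W \right)} = Q^{2} \left(Q + W\right)$ ($s{\left(Q,W \right)} = \left(Q + W\right) Q Q = \left(Q + W\right) Q^{2} = Q^{2} \left(Q + W\right)$)
$u = -2718$ ($u = - 1812 \left(1 + \frac{1}{6} \cdot 3\right) = - 1812 \left(1 + \frac{1}{2}\right) = \left(-1812\right) \frac{3}{2} = -2718$)
$\left(s{\left(R,63 \right)} + u\right) - 28489 = \left(94^{2} \left(94 + 63\right) - 2718\right) - 28489 = \left(8836 \cdot 157 - 2718\right) - 28489 = \left(1387252 - 2718\right) - 28489 = 1384534 - 28489 = 1356045$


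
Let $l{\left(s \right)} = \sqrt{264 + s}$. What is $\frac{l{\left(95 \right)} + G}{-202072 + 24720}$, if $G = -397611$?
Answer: $\frac{397611}{177352} - \frac{\sqrt{359}}{177352} \approx 2.2418$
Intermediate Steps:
$\frac{l{\left(95 \right)} + G}{-202072 + 24720} = \frac{\sqrt{264 + 95} - 397611}{-202072 + 24720} = \frac{\sqrt{359} - 397611}{-177352} = \left(-397611 + \sqrt{359}\right) \left(- \frac{1}{177352}\right) = \frac{397611}{177352} - \frac{\sqrt{359}}{177352}$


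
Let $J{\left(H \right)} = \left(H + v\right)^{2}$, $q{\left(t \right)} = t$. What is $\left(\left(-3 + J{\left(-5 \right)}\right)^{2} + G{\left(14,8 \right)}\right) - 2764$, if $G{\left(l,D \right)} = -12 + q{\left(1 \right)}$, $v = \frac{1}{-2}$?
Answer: $- \frac{32519}{16} \approx -2032.4$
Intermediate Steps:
$v = - \frac{1}{2} \approx -0.5$
$J{\left(H \right)} = \left(- \frac{1}{2} + H\right)^{2}$ ($J{\left(H \right)} = \left(H - \frac{1}{2}\right)^{2} = \left(- \frac{1}{2} + H\right)^{2}$)
$G{\left(l,D \right)} = -11$ ($G{\left(l,D \right)} = -12 + 1 = -11$)
$\left(\left(-3 + J{\left(-5 \right)}\right)^{2} + G{\left(14,8 \right)}\right) - 2764 = \left(\left(-3 + \frac{\left(-1 + 2 \left(-5\right)\right)^{2}}{4}\right)^{2} - 11\right) - 2764 = \left(\left(-3 + \frac{\left(-1 - 10\right)^{2}}{4}\right)^{2} - 11\right) - 2764 = \left(\left(-3 + \frac{\left(-11\right)^{2}}{4}\right)^{2} - 11\right) - 2764 = \left(\left(-3 + \frac{1}{4} \cdot 121\right)^{2} - 11\right) - 2764 = \left(\left(-3 + \frac{121}{4}\right)^{2} - 11\right) - 2764 = \left(\left(\frac{109}{4}\right)^{2} - 11\right) - 2764 = \left(\frac{11881}{16} - 11\right) - 2764 = \frac{11705}{16} - 2764 = - \frac{32519}{16}$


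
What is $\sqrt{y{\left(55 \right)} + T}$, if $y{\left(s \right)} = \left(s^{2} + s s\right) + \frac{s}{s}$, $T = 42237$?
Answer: $4 \sqrt{3018} \approx 219.75$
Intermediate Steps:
$y{\left(s \right)} = 1 + 2 s^{2}$ ($y{\left(s \right)} = \left(s^{2} + s^{2}\right) + 1 = 2 s^{2} + 1 = 1 + 2 s^{2}$)
$\sqrt{y{\left(55 \right)} + T} = \sqrt{\left(1 + 2 \cdot 55^{2}\right) + 42237} = \sqrt{\left(1 + 2 \cdot 3025\right) + 42237} = \sqrt{\left(1 + 6050\right) + 42237} = \sqrt{6051 + 42237} = \sqrt{48288} = 4 \sqrt{3018}$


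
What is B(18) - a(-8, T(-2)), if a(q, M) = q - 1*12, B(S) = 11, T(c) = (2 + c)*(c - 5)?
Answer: 31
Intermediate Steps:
T(c) = (-5 + c)*(2 + c) (T(c) = (2 + c)*(-5 + c) = (-5 + c)*(2 + c))
a(q, M) = -12 + q (a(q, M) = q - 12 = -12 + q)
B(18) - a(-8, T(-2)) = 11 - (-12 - 8) = 11 - 1*(-20) = 11 + 20 = 31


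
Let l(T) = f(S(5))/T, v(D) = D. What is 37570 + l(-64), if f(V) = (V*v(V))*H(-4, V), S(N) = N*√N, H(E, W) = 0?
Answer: 37570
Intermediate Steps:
S(N) = N^(3/2)
f(V) = 0 (f(V) = (V*V)*0 = V²*0 = 0)
l(T) = 0 (l(T) = 0/T = 0)
37570 + l(-64) = 37570 + 0 = 37570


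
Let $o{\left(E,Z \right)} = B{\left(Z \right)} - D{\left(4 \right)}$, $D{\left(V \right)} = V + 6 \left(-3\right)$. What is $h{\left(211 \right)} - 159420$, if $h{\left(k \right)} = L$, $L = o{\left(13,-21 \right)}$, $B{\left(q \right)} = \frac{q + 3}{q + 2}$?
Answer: $- \frac{3028696}{19} \approx -1.5941 \cdot 10^{5}$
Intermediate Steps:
$D{\left(V \right)} = -18 + V$ ($D{\left(V \right)} = V - 18 = -18 + V$)
$B{\left(q \right)} = \frac{3 + q}{2 + q}$
$o{\left(E,Z \right)} = 14 + \frac{3 + Z}{2 + Z}$ ($o{\left(E,Z \right)} = \frac{3 + Z}{2 + Z} - \left(-18 + 4\right) = \frac{3 + Z}{2 + Z} - -14 = \frac{3 + Z}{2 + Z} + 14 = 14 + \frac{3 + Z}{2 + Z}$)
$L = \frac{284}{19}$ ($L = \frac{31 + 15 \left(-21\right)}{2 - 21} = \frac{31 - 315}{-19} = \left(- \frac{1}{19}\right) \left(-284\right) = \frac{284}{19} \approx 14.947$)
$h{\left(k \right)} = \frac{284}{19}$
$h{\left(211 \right)} - 159420 = \frac{284}{19} - 159420 = - \frac{3028696}{19}$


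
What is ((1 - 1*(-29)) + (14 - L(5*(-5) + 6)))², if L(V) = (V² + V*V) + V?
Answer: 434281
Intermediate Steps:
L(V) = V + 2*V² (L(V) = (V² + V²) + V = 2*V² + V = V + 2*V²)
((1 - 1*(-29)) + (14 - L(5*(-5) + 6)))² = ((1 - 1*(-29)) + (14 - (5*(-5) + 6)*(1 + 2*(5*(-5) + 6))))² = ((1 + 29) + (14 - (-25 + 6)*(1 + 2*(-25 + 6))))² = (30 + (14 - (-19)*(1 + 2*(-19))))² = (30 + (14 - (-19)*(1 - 38)))² = (30 + (14 - (-19)*(-37)))² = (30 + (14 - 1*703))² = (30 + (14 - 703))² = (30 - 689)² = (-659)² = 434281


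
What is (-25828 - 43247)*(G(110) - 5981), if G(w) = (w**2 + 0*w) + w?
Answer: -430268175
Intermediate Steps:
G(w) = w + w**2 (G(w) = (w**2 + 0) + w = w**2 + w = w + w**2)
(-25828 - 43247)*(G(110) - 5981) = (-25828 - 43247)*(110*(1 + 110) - 5981) = -69075*(110*111 - 5981) = -69075*(12210 - 5981) = -69075*6229 = -430268175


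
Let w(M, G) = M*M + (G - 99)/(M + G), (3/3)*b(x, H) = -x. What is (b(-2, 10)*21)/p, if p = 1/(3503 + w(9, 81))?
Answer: 752598/5 ≈ 1.5052e+5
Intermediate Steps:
b(x, H) = -x
w(M, G) = M² + (-99 + G)/(G + M)
p = 5/17919 (p = 1/(3503 + (-99 + 81 + 9³ + 81*9²)/(81 + 9)) = 1/(3503 + (-99 + 81 + 729 + 81*81)/90) = 1/(3503 + (-99 + 81 + 729 + 6561)/90) = 1/(3503 + (1/90)*7272) = 1/(3503 + 404/5) = 1/(17919/5) = 5/17919 ≈ 0.00027903)
(b(-2, 10)*21)/p = (-1*(-2)*21)/(5/17919) = (2*21)*(17919/5) = 42*(17919/5) = 752598/5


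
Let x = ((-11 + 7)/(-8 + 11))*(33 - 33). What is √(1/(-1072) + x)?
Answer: I*√67/268 ≈ 0.030542*I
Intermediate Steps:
x = 0 (x = -4/3*0 = 0)
√(1/(-1072) + x) = √(1/(-1072) + 0) = √(-1/1072 + 0) = √(-1/1072) = I*√67/268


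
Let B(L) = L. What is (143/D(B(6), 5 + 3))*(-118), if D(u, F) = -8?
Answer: 8437/4 ≈ 2109.3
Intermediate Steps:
(143/D(B(6), 5 + 3))*(-118) = (143/(-8))*(-118) = (143*(-⅛))*(-118) = -143/8*(-118) = 8437/4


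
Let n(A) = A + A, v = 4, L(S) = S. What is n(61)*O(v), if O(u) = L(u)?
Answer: 488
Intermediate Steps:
O(u) = u
n(A) = 2*A
n(61)*O(v) = (2*61)*4 = 122*4 = 488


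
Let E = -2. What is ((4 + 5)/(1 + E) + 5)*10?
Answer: -40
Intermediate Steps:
((4 + 5)/(1 + E) + 5)*10 = ((4 + 5)/(1 - 2) + 5)*10 = (9/(-1) + 5)*10 = (9*(-1) + 5)*10 = (-9 + 5)*10 = -4*10 = -40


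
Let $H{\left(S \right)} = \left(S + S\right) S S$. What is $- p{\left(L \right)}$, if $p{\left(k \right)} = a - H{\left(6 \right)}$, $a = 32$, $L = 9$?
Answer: $400$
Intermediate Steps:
$H{\left(S \right)} = 2 S^{3}$ ($H{\left(S \right)} = 2 S S^{2} = 2 S^{3}$)
$p{\left(k \right)} = -400$ ($p{\left(k \right)} = 32 - 2 \cdot 6^{3} = 32 - 2 \cdot 216 = 32 - 432 = -400$)
$- p{\left(L \right)} = \left(-1\right) \left(-400\right) = 400$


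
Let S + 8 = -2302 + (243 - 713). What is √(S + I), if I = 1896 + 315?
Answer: I*√569 ≈ 23.854*I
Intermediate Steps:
I = 2211
S = -2780 (S = -8 + (-2302 + (243 - 713)) = -8 + (-2302 - 470) = -8 - 2772 = -2780)
√(S + I) = √(-2780 + 2211) = √(-569) = I*√569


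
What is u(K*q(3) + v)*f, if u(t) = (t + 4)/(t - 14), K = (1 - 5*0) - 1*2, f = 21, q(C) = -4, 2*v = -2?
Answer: -147/11 ≈ -13.364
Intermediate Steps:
v = -1 (v = (½)*(-2) = -1)
K = -1 (K = (1 + 0) - 2 = 1 - 2 = -1)
u(t) = (4 + t)/(-14 + t)
u(K*q(3) + v)*f = ((4 + (-1*(-4) - 1))/(-14 + (-1*(-4) - 1)))*21 = ((4 + (4 - 1))/(-14 + (4 - 1)))*21 = ((4 + 3)/(-14 + 3))*21 = (7/(-11))*21 = -1/11*7*21 = -7/11*21 = -147/11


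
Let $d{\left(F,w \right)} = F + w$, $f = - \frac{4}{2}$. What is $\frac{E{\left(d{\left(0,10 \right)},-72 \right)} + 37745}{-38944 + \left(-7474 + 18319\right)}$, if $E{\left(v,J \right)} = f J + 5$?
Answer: $- \frac{37894}{28099} \approx -1.3486$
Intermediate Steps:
$f = -2$ ($f = \left(-4\right) \frac{1}{2} = -2$)
$E{\left(v,J \right)} = 5 - 2 J$ ($E{\left(v,J \right)} = - 2 J + 5 = 5 - 2 J$)
$\frac{E{\left(d{\left(0,10 \right)},-72 \right)} + 37745}{-38944 + \left(-7474 + 18319\right)} = \frac{\left(5 - -144\right) + 37745}{-38944 + \left(-7474 + 18319\right)} = \frac{\left(5 + 144\right) + 37745}{-38944 + 10845} = \frac{149 + 37745}{-28099} = 37894 \left(- \frac{1}{28099}\right) = - \frac{37894}{28099}$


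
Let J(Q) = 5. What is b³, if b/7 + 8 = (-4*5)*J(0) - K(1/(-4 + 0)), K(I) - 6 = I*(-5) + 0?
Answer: -33604458083/64 ≈ -5.2507e+8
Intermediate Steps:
K(I) = 6 - 5*I (K(I) = 6 + (I*(-5) + 0) = 6 + (-5*I + 0) = 6 - 5*I)
b = -3227/4 (b = -56 + 7*(-4*5*5 - (6 - 5/(-4 + 0))) = -56 + 7*(-20*5 - (6 - 5/(-4))) = -56 + 7*(-100 - (6 - 5*(-¼))) = -56 + 7*(-100 - (6 + 5/4)) = -56 + 7*(-100 - 1*29/4) = -56 + 7*(-100 - 29/4) = -56 + 7*(-429/4) = -56 - 3003/4 = -3227/4 ≈ -806.75)
b³ = (-3227/4)³ = -33604458083/64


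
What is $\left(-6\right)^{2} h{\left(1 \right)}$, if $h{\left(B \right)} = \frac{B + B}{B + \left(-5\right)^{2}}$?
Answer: $\frac{36}{13} \approx 2.7692$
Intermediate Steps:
$h{\left(B \right)} = \frac{2 B}{25 + B}$ ($h{\left(B \right)} = \frac{2 B}{B + 25} = \frac{2 B}{25 + B}$)
$\left(-6\right)^{2} h{\left(1 \right)} = \left(-6\right)^{2} \cdot 2 \cdot 1 \frac{1}{25 + 1} = 36 \cdot 2 \cdot 1 \cdot \frac{1}{26} = 36 \cdot \frac{1}{13} = \frac{36}{13}$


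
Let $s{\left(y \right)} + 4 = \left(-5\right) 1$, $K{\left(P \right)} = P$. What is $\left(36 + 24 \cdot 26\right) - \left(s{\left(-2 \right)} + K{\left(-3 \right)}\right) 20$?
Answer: $900$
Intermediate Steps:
$s{\left(y \right)} = -9$ ($s{\left(y \right)} = -4 - 5 = -9$)
$\left(36 + 24 \cdot 26\right) - \left(s{\left(-2 \right)} + K{\left(-3 \right)}\right) 20 = \left(36 + 24 \cdot 26\right) - \left(-9 - 3\right) 20 = \left(36 + 624\right) - \left(-12\right) 20 = 660 - -240 = 660 + 240 = 900$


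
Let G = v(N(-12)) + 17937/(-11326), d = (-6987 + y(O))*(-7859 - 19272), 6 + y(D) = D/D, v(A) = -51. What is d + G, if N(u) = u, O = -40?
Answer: 2148541060789/11326 ≈ 1.8970e+8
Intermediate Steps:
y(D) = -5 (y(D) = -6 + D/D = -6 + 1 = -5)
d = 189699952 (d = (-6987 - 5)*(-7859 - 19272) = -6992*(-27131) = 189699952)
G = -595563/11326 (G = -51 + 17937/(-11326) = -51 + 17937*(-1/11326) = -51 - 17937/11326 = -595563/11326 ≈ -52.584)
d + G = 189699952 - 595563/11326 = 2148541060789/11326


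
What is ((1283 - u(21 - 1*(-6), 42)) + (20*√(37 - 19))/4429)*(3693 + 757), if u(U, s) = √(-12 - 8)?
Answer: 5709350 + 267000*√2/4429 - 8900*I*√5 ≈ 5.7094e+6 - 19901.0*I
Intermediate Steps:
u(U, s) = 2*I*√5 (u(U, s) = √(-20) = 2*I*√5)
((1283 - u(21 - 1*(-6), 42)) + (20*√(37 - 19))/4429)*(3693 + 757) = ((1283 - 2*I*√5) + (20*√(37 - 19))/4429)*(3693 + 757) = ((1283 - 2*I*√5) + (20*√18)*(1/4429))*4450 = ((1283 - 2*I*√5) + (20*(3*√2))*(1/4429))*4450 = ((1283 - 2*I*√5) + (60*√2)*(1/4429))*4450 = ((1283 - 2*I*√5) + 60*√2/4429)*4450 = (1283 + 60*√2/4429 - 2*I*√5)*4450 = 5709350 + 267000*√2/4429 - 8900*I*√5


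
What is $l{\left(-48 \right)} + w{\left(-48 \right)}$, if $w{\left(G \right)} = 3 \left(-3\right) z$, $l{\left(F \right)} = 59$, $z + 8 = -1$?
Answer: $140$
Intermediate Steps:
$z = -9$ ($z = -8 - 1 = -9$)
$w{\left(G \right)} = 81$ ($w{\left(G \right)} = 3 \left(-3\right) \left(-9\right) = \left(-9\right) \left(-9\right) = 81$)
$l{\left(-48 \right)} + w{\left(-48 \right)} = 59 + 81 = 140$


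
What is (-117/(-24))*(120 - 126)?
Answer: -117/4 ≈ -29.250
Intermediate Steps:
(-117/(-24))*(120 - 126) = -117*(-1/24)*(-6) = (39/8)*(-6) = -117/4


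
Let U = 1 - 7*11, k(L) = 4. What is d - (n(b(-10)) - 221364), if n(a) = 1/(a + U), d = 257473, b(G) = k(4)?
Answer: 34476265/72 ≈ 4.7884e+5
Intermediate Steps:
b(G) = 4
U = -76 (U = 1 - 77 = -76)
n(a) = 1/(-76 + a) (n(a) = 1/(a - 76) = 1/(-76 + a))
d - (n(b(-10)) - 221364) = 257473 - (1/(-76 + 4) - 221364) = 257473 - (1/(-72) - 221364) = 257473 - (-1/72 - 221364) = 257473 - 1*(-15938209/72) = 257473 + 15938209/72 = 34476265/72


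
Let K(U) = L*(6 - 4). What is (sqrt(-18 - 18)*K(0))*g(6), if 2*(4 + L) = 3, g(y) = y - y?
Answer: 0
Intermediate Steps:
g(y) = 0
L = -5/2 (L = -4 + (1/2)*3 = -4 + 3/2 = -5/2 ≈ -2.5000)
K(U) = -5 (K(U) = -5*(6 - 4)/2 = -5/2*2 = -5)
(sqrt(-18 - 18)*K(0))*g(6) = (sqrt(-18 - 18)*(-5))*0 = (sqrt(-36)*(-5))*0 = ((6*I)*(-5))*0 = -30*I*0 = 0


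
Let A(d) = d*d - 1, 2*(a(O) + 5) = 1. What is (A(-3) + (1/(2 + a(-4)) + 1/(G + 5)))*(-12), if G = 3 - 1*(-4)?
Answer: -461/5 ≈ -92.200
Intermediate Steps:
a(O) = -9/2 (a(O) = -5 + (½)*1 = -5 + ½ = -9/2)
G = 7 (G = 3 + 4 = 7)
A(d) = -1 + d² (A(d) = d² - 1 = -1 + d²)
(A(-3) + (1/(2 + a(-4)) + 1/(G + 5)))*(-12) = ((-1 + (-3)²) + (1/(2 - 9/2) + 1/(7 + 5)))*(-12) = ((-1 + 9) + (1/(-5/2) + 1/12))*(-12) = (8 + (-⅖ + 1/12))*(-12) = (8 - 19/60)*(-12) = (461/60)*(-12) = -461/5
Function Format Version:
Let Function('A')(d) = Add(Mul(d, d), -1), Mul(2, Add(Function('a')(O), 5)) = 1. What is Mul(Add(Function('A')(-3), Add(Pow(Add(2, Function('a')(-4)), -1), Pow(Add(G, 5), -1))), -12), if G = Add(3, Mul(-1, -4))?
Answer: Rational(-461, 5) ≈ -92.200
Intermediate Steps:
Function('a')(O) = Rational(-9, 2) (Function('a')(O) = Add(-5, Mul(Rational(1, 2), 1)) = Add(-5, Rational(1, 2)) = Rational(-9, 2))
G = 7 (G = Add(3, 4) = 7)
Function('A')(d) = Add(-1, Pow(d, 2)) (Function('A')(d) = Add(Pow(d, 2), -1) = Add(-1, Pow(d, 2)))
Mul(Add(Function('A')(-3), Add(Pow(Add(2, Function('a')(-4)), -1), Pow(Add(G, 5), -1))), -12) = Mul(Add(Add(-1, Pow(-3, 2)), Add(Pow(Add(2, Rational(-9, 2)), -1), Pow(Add(7, 5), -1))), -12) = Mul(Add(Add(-1, 9), Add(Pow(Rational(-5, 2), -1), Pow(12, -1))), -12) = Mul(Add(8, Add(Rational(-2, 5), Rational(1, 12))), -12) = Mul(Add(8, Rational(-19, 60)), -12) = Mul(Rational(461, 60), -12) = Rational(-461, 5)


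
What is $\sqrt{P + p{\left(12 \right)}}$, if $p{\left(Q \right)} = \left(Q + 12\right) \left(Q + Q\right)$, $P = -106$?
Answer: $\sqrt{470} \approx 21.679$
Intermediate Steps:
$p{\left(Q \right)} = 2 Q \left(12 + Q\right)$ ($p{\left(Q \right)} = \left(12 + Q\right) 2 Q = 2 Q \left(12 + Q\right)$)
$\sqrt{P + p{\left(12 \right)}} = \sqrt{-106 + 2 \cdot 12 \left(12 + 12\right)} = \sqrt{-106 + 2 \cdot 12 \cdot 24} = \sqrt{-106 + 576} = \sqrt{470}$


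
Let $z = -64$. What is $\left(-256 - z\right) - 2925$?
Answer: $-3117$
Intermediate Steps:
$\left(-256 - z\right) - 2925 = \left(-256 - -64\right) - 2925 = \left(-256 + 64\right) - 2925 = -192 - 2925 = -3117$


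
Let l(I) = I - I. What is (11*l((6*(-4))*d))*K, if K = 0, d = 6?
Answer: 0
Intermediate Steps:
l(I) = 0
(11*l((6*(-4))*d))*K = (11*0)*0 = 0*0 = 0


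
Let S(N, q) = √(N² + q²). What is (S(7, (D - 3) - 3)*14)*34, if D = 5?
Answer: 2380*√2 ≈ 3365.8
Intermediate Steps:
(S(7, (D - 3) - 3)*14)*34 = (√(7² + ((5 - 3) - 3)²)*14)*34 = (√(49 + (2 - 3)²)*14)*34 = (√(49 + (-1)²)*14)*34 = (√(49 + 1)*14)*34 = (√50*14)*34 = ((5*√2)*14)*34 = (70*√2)*34 = 2380*√2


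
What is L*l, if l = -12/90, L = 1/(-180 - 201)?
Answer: 2/5715 ≈ 0.00034996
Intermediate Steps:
L = -1/381 (L = 1/(-381) = -1/381 ≈ -0.0026247)
l = -2/15 (l = -12*1/90 = -2/15 ≈ -0.13333)
L*l = -1/381*(-2/15) = 2/5715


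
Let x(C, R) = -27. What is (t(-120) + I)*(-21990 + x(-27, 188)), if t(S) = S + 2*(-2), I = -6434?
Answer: 144387486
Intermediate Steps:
t(S) = -4 + S (t(S) = S - 4 = -4 + S)
(t(-120) + I)*(-21990 + x(-27, 188)) = ((-4 - 120) - 6434)*(-21990 - 27) = (-124 - 6434)*(-22017) = -6558*(-22017) = 144387486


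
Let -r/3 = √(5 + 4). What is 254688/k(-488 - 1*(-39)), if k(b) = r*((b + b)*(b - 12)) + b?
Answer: -254688/3726251 ≈ -0.068350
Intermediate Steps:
r = -9 (r = -3*√(5 + 4) = -3*√9 = -3*3 = -9)
k(b) = b - 18*b*(-12 + b) (k(b) = -9*(b + b)*(b - 12) + b = -9*2*b*(-12 + b) + b = -18*b*(-12 + b) + b = b - 18*b*(-12 + b))
254688/k(-488 - 1*(-39)) = 254688/(((-488 - 1*(-39))*(217 - 18*(-488 - 1*(-39))))) = 254688/(((-488 + 39)*(217 - 18*(-488 + 39)))) = 254688/((-449*(217 - 18*(-449)))) = 254688/((-449*(217 + 8082))) = 254688/((-449*8299)) = 254688/(-3726251) = 254688*(-1/3726251) = -254688/3726251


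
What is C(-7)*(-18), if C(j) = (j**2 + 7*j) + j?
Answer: 126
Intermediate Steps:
C(j) = j**2 + 8*j
C(-7)*(-18) = -7*(8 - 7)*(-18) = -7*1*(-18) = -7*(-18) = 126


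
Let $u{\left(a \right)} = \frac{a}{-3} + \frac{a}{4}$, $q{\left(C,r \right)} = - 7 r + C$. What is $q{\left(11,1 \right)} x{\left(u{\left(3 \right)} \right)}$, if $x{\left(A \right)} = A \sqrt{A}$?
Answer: $- \frac{i}{2} \approx - 0.5 i$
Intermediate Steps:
$q{\left(C,r \right)} = C - 7 r$
$u{\left(a \right)} = - \frac{a}{12}$ ($u{\left(a \right)} = a \left(- \frac{1}{3}\right) + a \frac{1}{4} = - \frac{a}{3} + \frac{a}{4} = - \frac{a}{12}$)
$x{\left(A \right)} = A^{\frac{3}{2}}$
$q{\left(11,1 \right)} x{\left(u{\left(3 \right)} \right)} = \left(11 - 7\right) \left(\left(- \frac{1}{12}\right) 3\right)^{\frac{3}{2}} = \left(11 - 7\right) \left(- \frac{1}{4}\right)^{\frac{3}{2}} = 4 \left(- \frac{i}{8}\right) = - \frac{i}{2}$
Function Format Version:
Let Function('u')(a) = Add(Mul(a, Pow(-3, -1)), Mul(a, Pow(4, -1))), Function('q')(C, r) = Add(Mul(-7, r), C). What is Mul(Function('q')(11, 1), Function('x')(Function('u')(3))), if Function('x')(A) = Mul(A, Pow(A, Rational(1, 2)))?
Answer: Mul(Rational(-1, 2), I) ≈ Mul(-0.50000, I)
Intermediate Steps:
Function('q')(C, r) = Add(C, Mul(-7, r))
Function('u')(a) = Mul(Rational(-1, 12), a) (Function('u')(a) = Add(Mul(a, Rational(-1, 3)), Mul(a, Rational(1, 4))) = Add(Mul(Rational(-1, 3), a), Mul(Rational(1, 4), a)) = Mul(Rational(-1, 12), a))
Function('x')(A) = Pow(A, Rational(3, 2))
Mul(Function('q')(11, 1), Function('x')(Function('u')(3))) = Mul(Add(11, Mul(-7, 1)), Pow(Mul(Rational(-1, 12), 3), Rational(3, 2))) = Mul(Add(11, -7), Pow(Rational(-1, 4), Rational(3, 2))) = Mul(4, Mul(Rational(-1, 8), I)) = Mul(Rational(-1, 2), I)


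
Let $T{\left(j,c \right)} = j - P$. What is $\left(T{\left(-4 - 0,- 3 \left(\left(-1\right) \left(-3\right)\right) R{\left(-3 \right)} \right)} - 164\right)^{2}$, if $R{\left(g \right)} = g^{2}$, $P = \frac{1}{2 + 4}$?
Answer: $\frac{1018081}{36} \approx 28280.0$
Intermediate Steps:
$P = \frac{1}{6} \approx 0.16667$
$T{\left(j,c \right)} = - \frac{1}{6} + j$ ($T{\left(j,c \right)} = j - \frac{1}{6} = - \frac{1}{6} + j$)
$\left(T{\left(-4 - 0,- 3 \left(\left(-1\right) \left(-3\right)\right) R{\left(-3 \right)} \right)} - 164\right)^{2} = \left(\left(- \frac{1}{6} - 4\right) - 164\right)^{2} = \left(- \frac{25}{6} - 164\right)^{2} = \left(- \frac{1009}{6}\right)^{2} = \frac{1018081}{36}$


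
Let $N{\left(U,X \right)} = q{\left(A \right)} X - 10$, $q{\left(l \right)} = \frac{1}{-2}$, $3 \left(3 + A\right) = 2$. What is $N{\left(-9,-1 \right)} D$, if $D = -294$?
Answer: $2793$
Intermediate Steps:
$A = - \frac{7}{3}$ ($A = -3 + \frac{1}{3} \cdot 2 = -3 + \frac{2}{3} = - \frac{7}{3} \approx -2.3333$)
$q{\left(l \right)} = - \frac{1}{2}$
$N{\left(U,X \right)} = -10 - \frac{X}{2}$ ($N{\left(U,X \right)} = - \frac{X}{2} - 10 = -10 - \frac{X}{2}$)
$N{\left(-9,-1 \right)} D = \left(-10 - - \frac{1}{2}\right) \left(-294\right) = \left(-10 + \frac{1}{2}\right) \left(-294\right) = \left(- \frac{19}{2}\right) \left(-294\right) = 2793$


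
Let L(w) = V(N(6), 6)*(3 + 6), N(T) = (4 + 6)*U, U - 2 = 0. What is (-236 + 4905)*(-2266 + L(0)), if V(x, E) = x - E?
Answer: -9991660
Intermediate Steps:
U = 2 (U = 2 + 0 = 2)
N(T) = 20 (N(T) = (4 + 6)*2 = 10*2 = 20)
L(w) = 126 (L(w) = (20 - 1*6)*(3 + 6) = (20 - 6)*9 = 14*9 = 126)
(-236 + 4905)*(-2266 + L(0)) = (-236 + 4905)*(-2266 + 126) = 4669*(-2140) = -9991660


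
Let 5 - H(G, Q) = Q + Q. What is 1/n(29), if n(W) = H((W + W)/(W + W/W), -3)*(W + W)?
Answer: 1/638 ≈ 0.0015674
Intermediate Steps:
H(G, Q) = 5 - 2*Q (H(G, Q) = 5 - (Q + Q) = 5 - 2*Q)
n(W) = 22*W (n(W) = (5 - 2*(-3))*(W + W) = (5 + 6)*(2*W) = 11*(2*W) = 22*W)
1/n(29) = 1/(22*29) = 1/638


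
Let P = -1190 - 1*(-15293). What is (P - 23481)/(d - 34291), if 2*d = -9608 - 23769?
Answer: 18756/101959 ≈ 0.18396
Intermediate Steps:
P = 14103 (P = -1190 + 15293 = 14103)
d = -33377/2 (d = (-9608 - 23769)/2 = (½)*(-33377) = -33377/2 ≈ -16689.)
(P - 23481)/(d - 34291) = (14103 - 23481)/(-33377/2 - 34291) = -9378/(-101959/2) = -9378*(-2/101959) = 18756/101959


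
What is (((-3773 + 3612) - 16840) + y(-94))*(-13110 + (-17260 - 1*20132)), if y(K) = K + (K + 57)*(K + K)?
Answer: 512039778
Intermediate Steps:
y(K) = K + 2*K*(57 + K) (y(K) = K + (57 + K)*(2*K) = K + 2*K*(57 + K))
(((-3773 + 3612) - 16840) + y(-94))*(-13110 + (-17260 - 1*20132)) = (((-3773 + 3612) - 16840) - 94*(115 + 2*(-94)))*(-13110 + (-17260 - 1*20132)) = ((-161 - 16840) - 94*(115 - 188))*(-13110 + (-17260 - 20132)) = (-17001 - 94*(-73))*(-13110 - 37392) = (-17001 + 6862)*(-50502) = -10139*(-50502) = 512039778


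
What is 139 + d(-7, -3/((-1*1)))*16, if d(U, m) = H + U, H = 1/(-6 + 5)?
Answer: 11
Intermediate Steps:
H = -1 (H = 1/(-1) = -1)
d(U, m) = -1 + U
139 + d(-7, -3/((-1*1)))*16 = 139 + (-1 - 7)*16 = 139 - 8*16 = 139 - 128 = 11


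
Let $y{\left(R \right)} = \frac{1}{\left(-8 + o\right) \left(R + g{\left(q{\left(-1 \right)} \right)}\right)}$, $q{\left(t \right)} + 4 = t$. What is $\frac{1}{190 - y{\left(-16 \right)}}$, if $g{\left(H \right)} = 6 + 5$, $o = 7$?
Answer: $\frac{5}{949} \approx 0.0052687$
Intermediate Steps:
$q{\left(t \right)} = -4 + t$
$g{\left(H \right)} = 11$
$y{\left(R \right)} = \frac{1}{-11 - R}$ ($y{\left(R \right)} = \frac{1}{\left(-8 + 7\right) \left(R + 11\right)} = \frac{1}{\left(-1\right) \left(11 + R\right)} = \frac{1}{-11 - R}$)
$\frac{1}{190 - y{\left(-16 \right)}} = \frac{1}{190 - - \frac{1}{11 - 16}} = \frac{1}{190 - - \frac{1}{-5}} = \frac{1}{190 - \left(-1\right) \left(- \frac{1}{5}\right)} = \frac{1}{190 - \frac{1}{5}} = \frac{1}{\frac{949}{5}} = \frac{5}{949}$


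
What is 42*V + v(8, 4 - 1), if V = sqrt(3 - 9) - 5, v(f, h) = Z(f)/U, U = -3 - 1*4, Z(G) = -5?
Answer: -1465/7 + 42*I*sqrt(6) ≈ -209.29 + 102.88*I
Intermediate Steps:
U = -7 (U = -3 - 4 = -7)
v(f, h) = 5/7 (v(f, h) = -5/(-7) = -5*(-1/7) = 5/7)
V = -5 + I*sqrt(6) (V = sqrt(-6) - 5 = I*sqrt(6) - 5 = -5 + I*sqrt(6) ≈ -5.0 + 2.4495*I)
42*V + v(8, 4 - 1) = 42*(-5 + I*sqrt(6)) + 5/7 = (-210 + 42*I*sqrt(6)) + 5/7 = -1465/7 + 42*I*sqrt(6)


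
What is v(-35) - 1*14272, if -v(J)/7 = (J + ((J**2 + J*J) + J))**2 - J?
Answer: -39665317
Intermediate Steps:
v(J) = -7*(2*J + 2*J**2)**2 + 7*J (v(J) = -7*((J + ((J**2 + J*J) + J))**2 - J) = -7*((J + ((J**2 + J**2) + J))**2 - J) = -7*((J + (2*J**2 + J))**2 - J) = -7*((J + (J + 2*J**2))**2 - J) = -7*((2*J + 2*J**2)**2 - J) = -7*(2*J + 2*J**2)**2 + 7*J)
v(-35) - 1*14272 = (7*(-35) - 28*(-35)**2*(1 - 35)**2) - 1*14272 = (-245 - 28*1225*(-34)**2) - 14272 = (-245 - 28*1225*1156) - 14272 = (-245 - 39650800) - 14272 = -39651045 - 14272 = -39665317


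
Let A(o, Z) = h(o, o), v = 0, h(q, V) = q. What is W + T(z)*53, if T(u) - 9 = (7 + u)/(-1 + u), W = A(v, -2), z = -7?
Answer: 477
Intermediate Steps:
A(o, Z) = o
W = 0
T(u) = 9 + (7 + u)/(-1 + u)
W + T(z)*53 = 0 + (2*(-1 + 5*(-7))/(-1 - 7))*53 = 0 + (2*(-1 - 35)/(-8))*53 = 0 + (2*(-⅛)*(-36))*53 = 0 + 9*53 = 0 + 477 = 477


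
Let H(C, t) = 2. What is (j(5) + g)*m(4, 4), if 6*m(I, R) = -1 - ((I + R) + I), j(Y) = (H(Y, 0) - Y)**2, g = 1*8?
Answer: -221/6 ≈ -36.833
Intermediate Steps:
g = 8
j(Y) = (2 - Y)**2
m(I, R) = -1/6 - I/3 - R/6 (m(I, R) = (-1 - ((I + R) + I))/6 = (-1 - (R + 2*I))/6 = (-1 + (-R - 2*I))/6 = (-1 - R - 2*I)/6 = -1/6 - I/3 - R/6)
(j(5) + g)*m(4, 4) = ((-2 + 5)**2 + 8)*(-1/6 - 1/3*4 - 1/6*4) = (3**2 + 8)*(-1/6 - 4/3 - 2/3) = (9 + 8)*(-13/6) = 17*(-13/6) = -221/6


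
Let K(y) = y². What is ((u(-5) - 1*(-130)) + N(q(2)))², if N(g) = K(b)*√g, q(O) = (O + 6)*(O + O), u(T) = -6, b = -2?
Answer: 15888 + 3968*√2 ≈ 21500.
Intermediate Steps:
q(O) = 2*O*(6 + O) (q(O) = (6 + O)*(2*O) = 2*O*(6 + O))
N(g) = 4*√g (N(g) = (-2)²*√g = 4*√g)
((u(-5) - 1*(-130)) + N(q(2)))² = ((-6 - 1*(-130)) + 4*√(2*2*(6 + 2)))² = ((-6 + 130) + 4*√(2*2*8))² = (124 + 4*√32)² = (124 + 4*(4*√2))² = (124 + 16*√2)²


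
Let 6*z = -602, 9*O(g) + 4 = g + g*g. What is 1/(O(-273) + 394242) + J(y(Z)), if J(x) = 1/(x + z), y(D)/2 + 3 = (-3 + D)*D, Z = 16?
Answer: 10875651/3365237470 ≈ 0.0032318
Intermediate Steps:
O(g) = -4/9 + g/9 + g²/9 (O(g) = -4/9 + (g + g*g)/9 = -4/9 + (g + g²)/9 = -4/9 + (g/9 + g²/9) = -4/9 + g/9 + g²/9)
z = -301/3 (z = (⅙)*(-602) = -301/3 ≈ -100.33)
y(D) = -6 + 2*D*(-3 + D) (y(D) = -6 + 2*((-3 + D)*D) = -6 + 2*(D*(-3 + D)) = -6 + 2*D*(-3 + D))
J(x) = 1/(-301/3 + x) (J(x) = 1/(x - 301/3) = 1/(-301/3 + x))
1/(O(-273) + 394242) + J(y(Z)) = 1/((-4/9 + (⅑)*(-273) + (⅑)*(-273)²) + 394242) + 3/(-301 + 3*(-6 - 6*16 + 2*16²)) = 1/((-4/9 - 91/3 + (⅑)*74529) + 394242) + 3/(-301 + 3*(-6 - 96 + 2*256)) = 1/((-4/9 - 91/3 + 8281) + 394242) + 3/(-301 + 3*(-6 - 96 + 512)) = 1/(74252/9 + 394242) + 3/(-301 + 3*410) = 1/(3622430/9) + 3/(-301 + 1230) = 9/3622430 + 3/929 = 10875651/3365237470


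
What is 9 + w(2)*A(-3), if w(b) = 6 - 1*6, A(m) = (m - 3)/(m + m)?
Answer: 9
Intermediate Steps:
A(m) = (-3 + m)/(2*m) (A(m) = (-3 + m)/((2*m)) = (-3 + m)*(1/(2*m)) = (-3 + m)/(2*m))
w(b) = 0 (w(b) = 6 - 6 = 0)
9 + w(2)*A(-3) = 9 + 0*((1/2)*(-3 - 3)/(-3)) = 9 + 0*((1/2)*(-1/3)*(-6)) = 9 + 0*1 = 9 + 0 = 9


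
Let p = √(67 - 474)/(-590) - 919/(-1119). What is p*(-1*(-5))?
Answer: 4595/1119 - I*√407/118 ≈ 4.1063 - 0.17097*I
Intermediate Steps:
p = 919/1119 - I*√407/590 (p = √(-407)*(-1/590) - 919*(-1/1119) = (I*√407)*(-1/590) + 919/1119 = -I*√407/590 + 919/1119 = 919/1119 - I*√407/590 ≈ 0.82127 - 0.034194*I)
p*(-1*(-5)) = (919/1119 - I*√407/590)*(-1*(-5)) = (919/1119 - I*√407/590)*5 = 4595/1119 - I*√407/118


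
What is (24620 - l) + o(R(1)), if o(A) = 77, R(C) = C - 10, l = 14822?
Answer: 9875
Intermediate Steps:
R(C) = -10 + C
(24620 - l) + o(R(1)) = (24620 - 1*14822) + 77 = (24620 - 14822) + 77 = 9798 + 77 = 9875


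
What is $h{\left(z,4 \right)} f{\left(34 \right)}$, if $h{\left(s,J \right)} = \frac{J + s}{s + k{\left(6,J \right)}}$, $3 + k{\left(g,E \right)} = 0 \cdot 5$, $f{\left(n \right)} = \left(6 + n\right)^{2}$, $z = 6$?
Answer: $\frac{16000}{3} \approx 5333.3$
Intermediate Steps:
$k{\left(g,E \right)} = -3$ ($k{\left(g,E \right)} = -3 + 0 \cdot 5 = -3 + 0 = -3$)
$h{\left(s,J \right)} = \frac{J + s}{-3 + s}$ ($h{\left(s,J \right)} = \frac{J + s}{s - 3} = \frac{J + s}{-3 + s}$)
$h{\left(z,4 \right)} f{\left(34 \right)} = \frac{4 + 6}{-3 + 6} \left(6 + 34\right)^{2} = \frac{1}{3} \cdot 10 \cdot 40^{2} = \frac{1}{3} \cdot 10 \cdot 1600 = \frac{10}{3} \cdot 1600 = \frac{16000}{3}$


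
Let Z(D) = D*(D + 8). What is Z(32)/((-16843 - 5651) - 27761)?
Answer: -256/10051 ≈ -0.025470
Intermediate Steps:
Z(D) = D*(8 + D)
Z(32)/((-16843 - 5651) - 27761) = (32*(8 + 32))/((-16843 - 5651) - 27761) = (32*40)/(-22494 - 27761) = 1280/(-50255) = 1280*(-1/50255) = -256/10051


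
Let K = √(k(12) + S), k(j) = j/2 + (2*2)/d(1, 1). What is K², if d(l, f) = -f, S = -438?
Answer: -436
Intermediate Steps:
k(j) = -4 + j/2 (k(j) = j/2 + (2*2)/((-1*1)) = j*(½) + 4/(-1) = j/2 + 4*(-1) = j/2 - 4 = -4 + j/2)
K = 2*I*√109 (K = √((-4 + (½)*12) - 438) = √((-4 + 6) - 438) = √(2 - 438) = √(-436) = 2*I*√109 ≈ 20.881*I)
K² = (2*I*√109)² = -436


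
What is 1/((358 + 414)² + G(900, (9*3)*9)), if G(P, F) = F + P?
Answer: 1/597127 ≈ 1.6747e-6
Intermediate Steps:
1/((358 + 414)² + G(900, (9*3)*9)) = 1/((358 + 414)² + ((9*3)*9 + 900)) = 1/(772² + (27*9 + 900)) = 1/(595984 + (243 + 900)) = 1/(595984 + 1143) = 1/597127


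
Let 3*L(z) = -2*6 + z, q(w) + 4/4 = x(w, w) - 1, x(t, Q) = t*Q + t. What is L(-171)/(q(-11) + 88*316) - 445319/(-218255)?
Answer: 12418211649/6092806580 ≈ 2.0382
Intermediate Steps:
x(t, Q) = t + Q*t (x(t, Q) = Q*t + t = t + Q*t)
q(w) = -2 + w*(1 + w) (q(w) = -1 + (w*(1 + w) - 1) = -1 + (-1 + w*(1 + w)) = -2 + w*(1 + w))
L(z) = -4 + z/3 (L(z) = (-2*6 + z)/3 = (-12 + z)/3 = -4 + z/3)
L(-171)/(q(-11) + 88*316) - 445319/(-218255) = (-4 + (⅓)*(-171))/((-2 - 11*(1 - 11)) + 88*316) - 445319/(-218255) = (-4 - 57)/((-2 - 11*(-10)) + 27808) - 445319*(-1/218255) = -61/((-2 + 110) + 27808) + 445319/218255 = -61/(108 + 27808) + 445319/218255 = -61/27916 + 445319/218255 = 12418211649/6092806580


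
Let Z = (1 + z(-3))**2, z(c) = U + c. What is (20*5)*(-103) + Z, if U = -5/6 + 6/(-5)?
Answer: -9255359/900 ≈ -10284.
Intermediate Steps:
U = -61/30 (U = -5*1/6 + 6*(-1/5) = -5/6 - 6/5 = -61/30 ≈ -2.0333)
z(c) = -61/30 + c
Z = 14641/900 (Z = (1 + (-61/30 - 3))**2 = (1 - 151/30)**2 = (-121/30)**2 = 14641/900 ≈ 16.268)
(20*5)*(-103) + Z = (20*5)*(-103) + 14641/900 = 100*(-103) + 14641/900 = -10300 + 14641/900 = -9255359/900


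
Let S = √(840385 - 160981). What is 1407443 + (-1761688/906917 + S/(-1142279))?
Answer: 1276432221543/906917 - 2*√169851/1142279 ≈ 1.4074e+6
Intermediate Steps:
S = 2*√169851 (S = √679404 = 2*√169851 ≈ 824.26)
1407443 + (-1761688/906917 + S/(-1142279)) = 1407443 + (-1761688/906917 + (2*√169851)/(-1142279)) = 1407443 + (-1761688*1/906917 + (2*√169851)*(-1/1142279)) = 1407443 + (-1761688/906917 - 2*√169851/1142279) = 1276432221543/906917 - 2*√169851/1142279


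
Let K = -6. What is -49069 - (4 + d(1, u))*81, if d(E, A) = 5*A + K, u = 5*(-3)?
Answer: -42832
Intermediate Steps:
u = -15
d(E, A) = -6 + 5*A (d(E, A) = 5*A - 6 = -6 + 5*A)
-49069 - (4 + d(1, u))*81 = -49069 - (4 + (-6 + 5*(-15)))*81 = -49069 - (4 + (-6 - 75))*81 = -49069 - (4 - 81)*81 = -49069 - (-77)*81 = -49069 - 1*(-6237) = -49069 + 6237 = -42832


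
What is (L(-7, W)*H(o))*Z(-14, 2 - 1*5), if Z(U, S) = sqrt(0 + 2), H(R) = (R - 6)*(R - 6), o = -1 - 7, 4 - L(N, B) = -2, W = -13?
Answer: 1176*sqrt(2) ≈ 1663.1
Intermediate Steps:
L(N, B) = 6 (L(N, B) = 4 - 1*(-2) = 4 + 2 = 6)
o = -8
H(R) = (-6 + R)**2 (H(R) = (-6 + R)*(-6 + R) = (-6 + R)**2)
Z(U, S) = sqrt(2)
(L(-7, W)*H(o))*Z(-14, 2 - 1*5) = (6*(-6 - 8)**2)*sqrt(2) = (6*(-14)**2)*sqrt(2) = (6*196)*sqrt(2) = 1176*sqrt(2)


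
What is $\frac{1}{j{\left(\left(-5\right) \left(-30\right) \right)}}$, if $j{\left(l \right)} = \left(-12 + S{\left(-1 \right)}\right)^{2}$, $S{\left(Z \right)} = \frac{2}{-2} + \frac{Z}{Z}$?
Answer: $\frac{1}{144} \approx 0.0069444$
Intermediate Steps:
$S{\left(Z \right)} = 0$ ($S{\left(Z \right)} = 2 \left(- \frac{1}{2}\right) + 1 = -1 + 1 = 0$)
$j{\left(l \right)} = 144$ ($j{\left(l \right)} = \left(-12 + 0\right)^{2} = \left(-12\right)^{2} = 144$)
$\frac{1}{j{\left(\left(-5\right) \left(-30\right) \right)}} = \frac{1}{144}$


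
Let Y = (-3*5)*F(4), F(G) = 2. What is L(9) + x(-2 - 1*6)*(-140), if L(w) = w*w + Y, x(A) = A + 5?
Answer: 471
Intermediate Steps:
x(A) = 5 + A
Y = -30 (Y = -3*5*2 = -15*2 = -30)
L(w) = -30 + w² (L(w) = w*w - 30 = w² - 30 = -30 + w²)
L(9) + x(-2 - 1*6)*(-140) = (-30 + 9²) + (5 + (-2 - 1*6))*(-140) = (-30 + 81) + (5 + (-2 - 6))*(-140) = 51 + (5 - 8)*(-140) = 51 - 3*(-140) = 51 + 420 = 471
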